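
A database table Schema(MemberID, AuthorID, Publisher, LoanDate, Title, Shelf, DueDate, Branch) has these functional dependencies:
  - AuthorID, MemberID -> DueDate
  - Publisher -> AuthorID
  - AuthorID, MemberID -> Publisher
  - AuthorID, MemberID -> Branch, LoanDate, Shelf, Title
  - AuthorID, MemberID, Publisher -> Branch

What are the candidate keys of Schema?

{AuthorID, MemberID}, {MemberID, Publisher}

Attributes never on any right-hand side: {MemberID} — every candidate key must contain it.
{AuthorID, MemberID} is a candidate key since {AuthorID, MemberID}⁺ = {AuthorID, Branch, DueDate, LoanDate, MemberID, Publisher, Shelf, Title} covers every attribute.
{MemberID, Publisher} is a candidate key since {MemberID, Publisher}⁺ = {AuthorID, Branch, DueDate, LoanDate, MemberID, Publisher, Shelf, Title} covers every attribute.
Any other superkey properly contains one of these, so there are no further candidate keys.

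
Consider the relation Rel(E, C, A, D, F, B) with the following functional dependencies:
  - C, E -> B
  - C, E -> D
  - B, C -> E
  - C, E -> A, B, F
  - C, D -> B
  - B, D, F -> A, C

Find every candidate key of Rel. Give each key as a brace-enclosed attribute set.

{B, C}⁺ = {A, B, C, D, E, F} — all of the relation — so {B, C} is a candidate key.
{C, D}⁺ = {A, B, C, D, E, F} — all of the relation — so {C, D} is a candidate key.
{C, E}⁺ = {A, B, C, D, E, F} — all of the relation — so {C, E} is a candidate key.
{B, D, F}⁺ = {A, B, C, D, E, F} — all of the relation — so {B, D, F} is a candidate key.
Any other superkey properly contains one of these, so there are no further candidate keys.

{B, C}, {B, D, F}, {C, D}, {C, E}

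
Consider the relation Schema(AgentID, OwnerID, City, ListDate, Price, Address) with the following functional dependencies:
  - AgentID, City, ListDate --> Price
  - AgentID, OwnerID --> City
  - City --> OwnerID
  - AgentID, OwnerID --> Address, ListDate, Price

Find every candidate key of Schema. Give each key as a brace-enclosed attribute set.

{AgentID, City}, {AgentID, OwnerID}

{AgentID} never appears on the right of any FD, so every key must include it.
Closure of {AgentID, City} is {Address, AgentID, City, ListDate, OwnerID, Price}, the whole schema; {AgentID, City} is a candidate key.
Closure of {AgentID, OwnerID} is {Address, AgentID, City, ListDate, OwnerID, Price}, the whole schema; {AgentID, OwnerID} is a candidate key.
No proper subset of any of these is a key, and no other minimal superkey exists.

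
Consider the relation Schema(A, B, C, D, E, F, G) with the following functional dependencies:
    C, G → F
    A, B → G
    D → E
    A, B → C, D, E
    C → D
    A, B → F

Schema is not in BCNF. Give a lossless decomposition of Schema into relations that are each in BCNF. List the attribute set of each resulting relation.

Candidate key of the original relation: {A, B}.
Within {A, B, C, D, E, F, G}: {C, G}⁺ ∩ {A, B, C, D, E, F, G} = {C, D, E, F, G}, not the whole set, so C, G → D, E, F violates BCNF; decompose into {C, D, E, F, G} and {A, B, C, G}.
Within {C, D, E, F, G}: {D}⁺ ∩ {C, D, E, F, G} = {D, E}, not the whole set, so D → E violates BCNF; decompose into {D, E} and {C, D, F, G}.
{D, E} is in BCNF.
Within {C, D, F, G}: {C}⁺ ∩ {C, D, F, G} = {C, D}, not the whole set, so C → D violates BCNF; decompose into {C, D} and {C, F, G}.
{C, D} is in BCNF.
{C, F, G} is in BCNF.
{A, B, C, G} is in BCNF.

{A, B, C, G}; {C, D}; {C, F, G}; {D, E}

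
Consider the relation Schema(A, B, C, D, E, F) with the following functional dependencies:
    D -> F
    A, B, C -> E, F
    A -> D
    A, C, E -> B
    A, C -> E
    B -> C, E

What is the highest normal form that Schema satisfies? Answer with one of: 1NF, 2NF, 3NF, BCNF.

Candidate keys: {A, B}, {A, C}. Prime attributes: {A, B, C}.
D -> F breaks BCNF: {D}⁺ = {D, F}, so {D} is not a superkey.
D -> F has non-prime {F} on the right and a non-superkey on the left, so 3NF fails.
{A} is a proper subset of the key {A, B}, and {A}⁺ contains the non-prime attributes {D, F} — a partial dependency, so 2NF is violated.

1NF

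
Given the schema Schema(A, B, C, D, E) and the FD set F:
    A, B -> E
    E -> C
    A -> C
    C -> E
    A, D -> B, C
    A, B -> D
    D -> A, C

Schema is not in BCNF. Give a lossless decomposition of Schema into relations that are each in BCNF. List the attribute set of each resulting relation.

{A, B, D}; {A, E}; {C, E}

Candidate keys of the original relation: {A, B}, {D}.
{A, B, C, D, E}: {E} determines {C, E} here but is not a superkey — split on E -> C, giving {C, E} and {A, B, D, E}.
{C, E} has no BCNF violation.
{A, B, D, E}: {A} determines {A, E} here but is not a superkey — split on A -> E, giving {A, E} and {A, B, D}.
{A, E} has no BCNF violation.
{A, B, D} has no BCNF violation.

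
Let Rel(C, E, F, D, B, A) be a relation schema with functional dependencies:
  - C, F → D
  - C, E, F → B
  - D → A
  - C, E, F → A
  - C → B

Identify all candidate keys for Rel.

{C, E, F}

Attributes never on any right-hand side: {C, E, F} — every candidate key must contain all of them.
{C, E, F} is a candidate key since {C, E, F}⁺ = {A, B, C, D, E, F} covers every attribute.
Every other attribute set either contains this one or has a smaller closure.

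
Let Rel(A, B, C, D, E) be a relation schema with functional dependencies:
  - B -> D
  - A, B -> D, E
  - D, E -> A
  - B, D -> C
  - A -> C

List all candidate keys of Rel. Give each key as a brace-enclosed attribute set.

{A, B}, {B, E}

Attributes never on any right-hand side: {B} — every candidate key must contain it.
Closure of {A, B} is {A, B, C, D, E}, the whole schema; {A, B} is a candidate key.
Closure of {B, E} is {A, B, C, D, E}, the whole schema; {B, E} is a candidate key.
Any other superkey properly contains one of these, so there are no further candidate keys.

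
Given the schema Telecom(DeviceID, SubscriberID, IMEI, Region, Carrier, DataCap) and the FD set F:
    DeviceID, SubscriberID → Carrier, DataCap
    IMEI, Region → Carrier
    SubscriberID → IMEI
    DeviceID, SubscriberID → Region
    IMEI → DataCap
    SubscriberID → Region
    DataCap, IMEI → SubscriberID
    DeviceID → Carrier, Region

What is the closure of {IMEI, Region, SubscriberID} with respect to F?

{Carrier, DataCap, IMEI, Region, SubscriberID}

Start with {IMEI, Region, SubscriberID}.
IMEI, Region → Carrier applies; add {Carrier} → now {Carrier, IMEI, Region, SubscriberID}.
IMEI → DataCap applies; add {DataCap} → now {Carrier, DataCap, IMEI, Region, SubscriberID}.
No further FD applies.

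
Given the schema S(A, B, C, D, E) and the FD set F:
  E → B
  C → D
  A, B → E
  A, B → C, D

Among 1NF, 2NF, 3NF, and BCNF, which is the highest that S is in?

Candidate keys: {A, B}, {A, E}. Prime attributes: {A, B, E}.
E → B breaks BCNF: {E}⁺ = {B, E}, so {E} is not a superkey.
Because {D} is non-prime and the left side of C → D is not a superkey, the relation is not in 3NF.
No proper subset of a key has a non-prime attribute in its closure, so there is no partial dependency; 2NF holds.

2NF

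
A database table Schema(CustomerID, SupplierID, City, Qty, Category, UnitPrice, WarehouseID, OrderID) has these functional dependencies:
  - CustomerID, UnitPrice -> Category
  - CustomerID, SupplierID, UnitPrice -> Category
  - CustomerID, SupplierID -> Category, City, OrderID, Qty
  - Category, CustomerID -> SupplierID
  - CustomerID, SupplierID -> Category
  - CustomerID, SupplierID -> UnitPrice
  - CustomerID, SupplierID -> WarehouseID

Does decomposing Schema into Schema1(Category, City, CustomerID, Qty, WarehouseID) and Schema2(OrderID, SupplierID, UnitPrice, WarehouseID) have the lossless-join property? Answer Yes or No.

No

The shared attributes are {WarehouseID} and {WarehouseID}⁺ = {WarehouseID}.
Schema1 ⊄ {WarehouseID} and Schema2 ⊄ {WarehouseID}, so the split is lossy.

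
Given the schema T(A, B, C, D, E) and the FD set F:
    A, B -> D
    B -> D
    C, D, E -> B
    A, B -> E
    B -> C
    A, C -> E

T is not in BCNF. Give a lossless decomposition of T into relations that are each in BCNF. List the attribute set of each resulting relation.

Candidate keys of the original relation: {A, B}, {A, C, D}.
In {A, B, C, D, E}, {B} is not a superkey ({B}⁺ restricted to this set is {B, C, D}), so split on B -> C, D into {B, C, D} and {A, B, E}.
{B, C, D} has no BCNF violation.
{A, B, E} has no BCNF violation.

{A, B, E}; {B, C, D}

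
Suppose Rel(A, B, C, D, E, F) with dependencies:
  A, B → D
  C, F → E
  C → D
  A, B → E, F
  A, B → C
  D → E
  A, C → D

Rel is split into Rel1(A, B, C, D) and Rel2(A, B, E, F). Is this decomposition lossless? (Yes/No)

Yes

The shared attributes are {A, B} and {A, B}⁺ = {A, B, C, D, E, F}.
Rel1 is contained in that closure, so Rel1 ∩ Rel2 → Rel1 holds and the join is lossless.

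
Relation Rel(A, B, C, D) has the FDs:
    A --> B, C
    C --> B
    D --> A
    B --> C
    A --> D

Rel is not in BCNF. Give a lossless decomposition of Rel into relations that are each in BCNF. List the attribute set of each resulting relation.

Candidate keys of the original relation: {A}, {D}.
Within {A, B, C, D}: {C}⁺ ∩ {A, B, C, D} = {B, C}, not the whole set, so C --> B violates BCNF; decompose into {B, C} and {A, C, D}.
{B, C} is in BCNF.
{A, C, D} is in BCNF.

{A, C, D}; {B, C}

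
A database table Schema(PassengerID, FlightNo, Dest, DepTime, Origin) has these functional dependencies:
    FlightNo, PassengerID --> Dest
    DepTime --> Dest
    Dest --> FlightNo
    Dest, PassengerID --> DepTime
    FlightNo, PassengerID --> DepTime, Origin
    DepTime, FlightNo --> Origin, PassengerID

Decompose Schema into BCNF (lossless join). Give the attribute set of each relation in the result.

Candidate keys of the original relation: {DepTime}, {Dest, PassengerID}, {FlightNo, PassengerID}.
{DepTime, Dest, FlightNo, Origin, PassengerID}: {Dest} determines {Dest, FlightNo} here but is not a superkey — split on Dest --> FlightNo, giving {Dest, FlightNo} and {DepTime, Dest, Origin, PassengerID}.
{Dest, FlightNo} has no BCNF violation.
{DepTime, Dest, Origin, PassengerID} has no BCNF violation.

{DepTime, Dest, Origin, PassengerID}; {Dest, FlightNo}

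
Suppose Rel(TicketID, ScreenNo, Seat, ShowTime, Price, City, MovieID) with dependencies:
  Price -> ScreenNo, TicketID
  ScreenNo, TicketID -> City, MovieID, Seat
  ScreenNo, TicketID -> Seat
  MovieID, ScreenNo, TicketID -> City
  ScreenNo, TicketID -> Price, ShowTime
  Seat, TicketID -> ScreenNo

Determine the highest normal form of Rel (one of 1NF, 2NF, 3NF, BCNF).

Candidate keys: {Price}, {ScreenNo, TicketID}, {Seat, TicketID}. Prime attributes: {Price, ScreenNo, Seat, TicketID}.
The left-hand side of every FD is a superkey, so BCNF is satisfied.

BCNF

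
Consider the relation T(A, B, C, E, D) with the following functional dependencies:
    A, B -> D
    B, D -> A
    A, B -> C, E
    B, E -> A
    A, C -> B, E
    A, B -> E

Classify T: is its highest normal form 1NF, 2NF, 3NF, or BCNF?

BCNF

Candidate keys: {A, B}, {A, C}, {B, D}, {B, E}. Prime attributes: {A, B, C, D, E}.
Every FD has a superkey on the left, so the relation is in BCNF.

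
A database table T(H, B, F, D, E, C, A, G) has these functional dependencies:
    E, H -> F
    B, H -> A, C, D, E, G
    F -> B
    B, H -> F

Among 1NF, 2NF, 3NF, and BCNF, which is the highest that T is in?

3NF

Candidate keys: {B, H}, {E, H}, {F, H}. Prime attributes: {B, E, F, H}.
F -> B: {F}⁺ = {B, F}, which is not all of the attributes, so the left side is not a superkey — BCNF is violated.
Since {B} ⊆ prime attributes and every other non-superkey FD also has a prime right side, the schema is in 3NF.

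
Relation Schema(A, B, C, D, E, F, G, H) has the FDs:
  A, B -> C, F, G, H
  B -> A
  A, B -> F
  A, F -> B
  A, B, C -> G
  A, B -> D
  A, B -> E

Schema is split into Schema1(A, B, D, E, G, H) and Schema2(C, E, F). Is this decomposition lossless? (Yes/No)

No

The shared attributes are {E} and {E}⁺ = {E}.
Schema1 ⊄ {E} and Schema2 ⊄ {E}, so the split is lossy.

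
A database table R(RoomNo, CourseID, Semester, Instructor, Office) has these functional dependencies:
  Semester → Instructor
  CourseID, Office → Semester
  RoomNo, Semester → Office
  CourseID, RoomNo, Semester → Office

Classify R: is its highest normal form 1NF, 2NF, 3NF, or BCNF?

1NF

Candidate keys: {CourseID, Office, RoomNo}, {CourseID, RoomNo, Semester}. Prime attributes: {CourseID, Office, RoomNo, Semester}.
Semester → Instructor: {Semester}⁺ = {Instructor, Semester}, which is not all of the attributes, so the left side is not a superkey — BCNF is violated.
Semester → Instructor has non-prime {Instructor} on the right and a non-superkey on the left, so 3NF fails.
Since {CourseID, Office} ⊂ {CourseID, Office, RoomNo} and {CourseID, Office}⁺ ⊇ {Instructor} with {Instructor} non-prime, there is a partial dependency; 2NF fails.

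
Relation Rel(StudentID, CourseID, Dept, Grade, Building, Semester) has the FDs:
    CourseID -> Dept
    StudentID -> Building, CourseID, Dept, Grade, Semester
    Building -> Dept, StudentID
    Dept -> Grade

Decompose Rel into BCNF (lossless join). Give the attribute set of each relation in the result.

{Building, CourseID, Semester, StudentID}; {CourseID, Dept}; {Dept, Grade}

Candidate keys of the original relation: {Building}, {StudentID}.
In {Building, CourseID, Dept, Grade, Semester, StudentID}, {CourseID} is not a superkey ({CourseID}⁺ restricted to this set is {CourseID, Dept, Grade}), so split on CourseID -> Dept, Grade into {CourseID, Dept, Grade} and {Building, CourseID, Semester, StudentID}.
In {CourseID, Dept, Grade}, {Dept} is not a superkey ({Dept}⁺ restricted to this set is {Dept, Grade}), so split on Dept -> Grade into {Dept, Grade} and {CourseID, Dept}.
{Dept, Grade} has no BCNF violation.
{CourseID, Dept} has no BCNF violation.
{Building, CourseID, Semester, StudentID} has no BCNF violation.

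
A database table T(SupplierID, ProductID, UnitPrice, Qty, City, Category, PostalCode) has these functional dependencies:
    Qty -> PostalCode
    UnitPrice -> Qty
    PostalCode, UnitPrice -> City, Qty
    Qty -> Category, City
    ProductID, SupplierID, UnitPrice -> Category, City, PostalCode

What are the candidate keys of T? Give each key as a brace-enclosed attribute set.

No FD produces {ProductID, SupplierID, UnitPrice}, so they must be in every candidate key.
{ProductID, SupplierID, UnitPrice}⁺ = {Category, City, PostalCode, ProductID, Qty, SupplierID, UnitPrice}, which is every attribute, so {ProductID, SupplierID, UnitPrice} is a candidate key.
No other minimal set has full closure, so this is the only candidate key.

{ProductID, SupplierID, UnitPrice}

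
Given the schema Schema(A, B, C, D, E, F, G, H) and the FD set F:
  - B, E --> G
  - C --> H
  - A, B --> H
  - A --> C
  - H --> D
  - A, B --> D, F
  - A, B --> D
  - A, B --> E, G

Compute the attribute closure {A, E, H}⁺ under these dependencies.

{A, C, D, E, H}

Start with {A, E, H}.
A --> C applies; add {C} → now {A, C, E, H}.
H --> D applies; add {D} → now {A, C, D, E, H}.
No further FD applies.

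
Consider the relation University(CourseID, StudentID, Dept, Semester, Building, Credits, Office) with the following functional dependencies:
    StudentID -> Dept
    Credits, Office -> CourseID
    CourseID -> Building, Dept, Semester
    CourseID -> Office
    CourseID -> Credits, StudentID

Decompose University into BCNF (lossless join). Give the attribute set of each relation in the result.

{Building, CourseID, Credits, Office, Semester, StudentID}; {Dept, StudentID}

Candidate keys of the original relation: {CourseID}, {Credits, Office}.
Within {Building, CourseID, Credits, Dept, Office, Semester, StudentID}: {StudentID}⁺ ∩ {Building, CourseID, Credits, Dept, Office, Semester, StudentID} = {Dept, StudentID}, not the whole set, so StudentID -> Dept violates BCNF; decompose into {Dept, StudentID} and {Building, CourseID, Credits, Office, Semester, StudentID}.
{Dept, StudentID}: every determinant is a superkey — BCNF.
{Building, CourseID, Credits, Office, Semester, StudentID}: every determinant is a superkey — BCNF.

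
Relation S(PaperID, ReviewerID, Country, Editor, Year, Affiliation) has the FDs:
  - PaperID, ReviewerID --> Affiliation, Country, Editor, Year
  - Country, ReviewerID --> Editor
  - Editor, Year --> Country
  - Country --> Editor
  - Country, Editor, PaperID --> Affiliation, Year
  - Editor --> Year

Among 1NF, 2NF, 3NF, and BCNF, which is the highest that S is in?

Candidate key: {PaperID, ReviewerID}. Prime attributes: {PaperID, ReviewerID}.
For Country, ReviewerID --> Editor we have {Country, ReviewerID}⁺ = {Country, Editor, ReviewerID, Year}; {Country, ReviewerID} is not a superkey, so BCNF fails.
Because {Editor} is non-prime and the left side of Country, ReviewerID --> Editor is not a superkey, the relation is not in 3NF.
Checking every proper subset of each key, none determines a non-prime attribute — 2NF is satisfied.

2NF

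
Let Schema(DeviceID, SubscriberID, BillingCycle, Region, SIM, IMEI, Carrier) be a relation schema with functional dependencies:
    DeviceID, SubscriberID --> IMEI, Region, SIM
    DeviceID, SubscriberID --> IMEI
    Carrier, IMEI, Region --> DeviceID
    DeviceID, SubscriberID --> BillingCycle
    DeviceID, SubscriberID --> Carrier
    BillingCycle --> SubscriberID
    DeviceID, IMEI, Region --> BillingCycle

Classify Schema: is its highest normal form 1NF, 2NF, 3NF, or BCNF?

3NF

Candidate keys: {BillingCycle, DeviceID}, {Carrier, IMEI, Region}, {DeviceID, IMEI, Region}, {DeviceID, SubscriberID}. Prime attributes: {BillingCycle, Carrier, DeviceID, IMEI, Region, SubscriberID}.
For BillingCycle --> SubscriberID we have {BillingCycle}⁺ = {BillingCycle, SubscriberID}; {BillingCycle} is not a superkey, so BCNF fails.
Its right-hand attributes {SubscriberID} are all prime, as are those of every other non-superkey FD — the relation is in 3NF.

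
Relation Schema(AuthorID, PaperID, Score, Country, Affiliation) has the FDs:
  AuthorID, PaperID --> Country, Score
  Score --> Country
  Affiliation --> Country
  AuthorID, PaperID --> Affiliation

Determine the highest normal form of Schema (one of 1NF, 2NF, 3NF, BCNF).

Candidate key: {AuthorID, PaperID}. Prime attributes: {AuthorID, PaperID}.
Score --> Country: {Score}⁺ = {Country, Score}, which is not all of the attributes, so the left side is not a superkey — BCNF is violated.
Score --> Country determines the non-prime attribute {Country} from a non-superkey — 3NF is violated.
No non-prime attribute depends on a proper subset of any candidate key, so 2NF holds.

2NF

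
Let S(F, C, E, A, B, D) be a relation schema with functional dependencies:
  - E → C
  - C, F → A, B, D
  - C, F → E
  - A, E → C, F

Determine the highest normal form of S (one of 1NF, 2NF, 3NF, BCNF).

3NF

Candidate keys: {A, E}, {C, F}, {E, F}. Prime attributes: {A, C, E, F}.
E → C: {E}⁺ = {C, E}, which is not all of the attributes, so the left side is not a superkey — BCNF is violated.
But every attribute on its right side ({C}) is prime, and the same holds for every other non-superkey FD, so 3NF still holds.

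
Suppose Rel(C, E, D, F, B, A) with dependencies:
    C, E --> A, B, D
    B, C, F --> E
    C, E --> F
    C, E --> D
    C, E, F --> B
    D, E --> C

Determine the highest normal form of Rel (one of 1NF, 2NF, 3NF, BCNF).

Candidate keys: {B, C, F}, {C, E}, {D, E}. Prime attributes: {B, C, D, E, F}.
Every FD has a superkey on the left, so the relation is in BCNF.

BCNF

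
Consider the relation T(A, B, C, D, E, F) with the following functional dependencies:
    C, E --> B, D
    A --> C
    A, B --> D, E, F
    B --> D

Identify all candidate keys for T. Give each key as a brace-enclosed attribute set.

{A} never appears on the right of any FD, so every key must include it.
Closure of {A, B} is {A, B, C, D, E, F}, the whole schema; {A, B} is a candidate key.
Closure of {A, E} is {A, B, C, D, E, F}, the whole schema; {A, E} is a candidate key.
No proper subset of any of these is a key, and no other minimal superkey exists.

{A, B}, {A, E}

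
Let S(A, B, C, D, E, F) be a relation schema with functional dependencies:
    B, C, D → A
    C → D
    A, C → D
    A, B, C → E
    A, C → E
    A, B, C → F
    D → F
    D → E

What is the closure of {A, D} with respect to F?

{A, D, E, F}

Start with {A, D}.
D → F applies; add {F} → now {A, D, F}.
D → E applies; add {E} → now {A, D, E, F}.
No further FD applies.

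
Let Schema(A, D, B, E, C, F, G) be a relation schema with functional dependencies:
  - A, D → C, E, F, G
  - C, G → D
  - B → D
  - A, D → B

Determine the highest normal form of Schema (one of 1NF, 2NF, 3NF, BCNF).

3NF

Candidate keys: {A, B}, {A, C, G}, {A, D}. Prime attributes: {A, B, C, D, G}.
C, G → D breaks BCNF: {C, G}⁺ = {C, D, G}, so {C, G} is not a superkey.
But every attribute on its right side ({D}) is prime, and the same holds for every other non-superkey FD, so 3NF still holds.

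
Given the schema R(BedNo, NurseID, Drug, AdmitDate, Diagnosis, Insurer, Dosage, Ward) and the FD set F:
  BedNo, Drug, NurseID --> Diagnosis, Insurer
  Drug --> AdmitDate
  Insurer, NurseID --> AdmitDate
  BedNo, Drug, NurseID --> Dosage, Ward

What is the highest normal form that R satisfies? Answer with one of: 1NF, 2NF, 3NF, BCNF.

1NF

Candidate key: {BedNo, Drug, NurseID}. Prime attributes: {BedNo, Drug, NurseID}.
Drug --> AdmitDate: {Drug}⁺ = {AdmitDate, Drug}, which is not all of the attributes, so the left side is not a superkey — BCNF is violated.
Drug --> AdmitDate has non-prime {AdmitDate} on the right and a non-superkey on the left, so 3NF fails.
{Drug} is a proper subset of the key {BedNo, Drug, NurseID}, and {Drug}⁺ contains the non-prime attribute {AdmitDate} — a partial dependency, so 2NF is violated.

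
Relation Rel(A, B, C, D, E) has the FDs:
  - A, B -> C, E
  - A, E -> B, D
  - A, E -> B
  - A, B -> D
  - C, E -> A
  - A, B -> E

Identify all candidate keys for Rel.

{A, B}, {A, E}, {C, E}

{A, B}⁺ = {A, B, C, D, E}, which is every attribute, so {A, B} is a candidate key.
{A, E}⁺ = {A, B, C, D, E}, which is every attribute, so {A, E} is a candidate key.
{C, E}⁺ = {A, B, C, D, E}, which is every attribute, so {C, E} is a candidate key.
Any other superkey properly contains one of these, so there are no further candidate keys.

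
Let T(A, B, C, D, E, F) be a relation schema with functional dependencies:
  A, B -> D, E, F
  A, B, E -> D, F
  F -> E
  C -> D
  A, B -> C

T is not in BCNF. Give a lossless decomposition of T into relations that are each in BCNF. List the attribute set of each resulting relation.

{A, B, C, F}; {C, D}; {E, F}

Candidate key of the original relation: {A, B}.
In {A, B, C, D, E, F}, {F} is not a superkey ({F}⁺ restricted to this set is {E, F}), so split on F -> E into {E, F} and {A, B, C, D, F}.
{E, F}: every determinant is a superkey — BCNF.
In {A, B, C, D, F}, {C} is not a superkey ({C}⁺ restricted to this set is {C, D}), so split on C -> D into {C, D} and {A, B, C, F}.
{C, D}: every determinant is a superkey — BCNF.
{A, B, C, F}: every determinant is a superkey — BCNF.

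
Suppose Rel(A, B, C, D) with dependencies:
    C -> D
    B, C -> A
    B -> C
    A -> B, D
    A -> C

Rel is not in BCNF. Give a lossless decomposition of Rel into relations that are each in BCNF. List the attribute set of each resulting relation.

{A, B, C}; {C, D}

Candidate keys of the original relation: {A}, {B}.
In {A, B, C, D}, {C} is not a superkey ({C}⁺ restricted to this set is {C, D}), so split on C -> D into {C, D} and {A, B, C}.
{C, D} has no BCNF violation.
{A, B, C} has no BCNF violation.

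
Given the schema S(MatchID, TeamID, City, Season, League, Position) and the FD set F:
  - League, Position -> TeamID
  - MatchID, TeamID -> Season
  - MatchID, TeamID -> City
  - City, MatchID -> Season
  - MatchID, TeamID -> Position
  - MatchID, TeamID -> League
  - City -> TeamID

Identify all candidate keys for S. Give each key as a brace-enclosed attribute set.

{MatchID} never appears on the right of any FD, so every key must include it.
Closure of {City, MatchID} is {City, League, MatchID, Position, Season, TeamID}, the whole schema; {City, MatchID} is a candidate key.
Closure of {MatchID, TeamID} is {City, League, MatchID, Position, Season, TeamID}, the whole schema; {MatchID, TeamID} is a candidate key.
Closure of {League, MatchID, Position} is {City, League, MatchID, Position, Season, TeamID}, the whole schema; {League, MatchID, Position} is a candidate key.
Any other superkey properly contains one of these, so there are no further candidate keys.

{City, MatchID}, {League, MatchID, Position}, {MatchID, TeamID}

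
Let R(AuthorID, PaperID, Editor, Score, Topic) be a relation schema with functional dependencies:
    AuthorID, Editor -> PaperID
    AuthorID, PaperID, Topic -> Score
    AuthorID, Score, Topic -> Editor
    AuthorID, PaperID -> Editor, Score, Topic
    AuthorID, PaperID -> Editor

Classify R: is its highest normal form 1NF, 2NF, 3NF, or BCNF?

Candidate keys: {AuthorID, Editor}, {AuthorID, PaperID}, {AuthorID, Score, Topic}. Prime attributes: {AuthorID, Editor, PaperID, Score, Topic}.
Every FD has a superkey on the left, so the relation is in BCNF.

BCNF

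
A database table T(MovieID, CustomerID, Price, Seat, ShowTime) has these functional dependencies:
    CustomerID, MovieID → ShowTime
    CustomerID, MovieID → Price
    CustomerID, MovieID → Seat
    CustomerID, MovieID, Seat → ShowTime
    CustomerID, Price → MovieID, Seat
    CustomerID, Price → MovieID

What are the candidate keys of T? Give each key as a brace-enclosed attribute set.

{CustomerID, MovieID}, {CustomerID, Price}

No FD produces {CustomerID}, so it must be in every candidate key.
{CustomerID, MovieID}⁺ = {CustomerID, MovieID, Price, Seat, ShowTime}, which is every attribute, so {CustomerID, MovieID} is a candidate key.
{CustomerID, Price}⁺ = {CustomerID, MovieID, Price, Seat, ShowTime}, which is every attribute, so {CustomerID, Price} is a candidate key.
Any other superkey properly contains one of these, so there are no further candidate keys.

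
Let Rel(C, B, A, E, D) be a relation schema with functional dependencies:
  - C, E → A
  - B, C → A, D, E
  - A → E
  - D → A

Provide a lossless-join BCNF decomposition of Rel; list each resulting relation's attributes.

Candidate key of the original relation: {B, C}.
In {A, B, C, D, E}, {C, E} is not a superkey ({C, E}⁺ restricted to this set is {A, C, E}), so split on C, E → A into {A, C, E} and {B, C, D, E}.
In {A, C, E}, {A} is not a superkey ({A}⁺ restricted to this set is {A, E}), so split on A → E into {A, E} and {A, C}.
{A, E} has no BCNF violation.
{A, C} has no BCNF violation.
In {B, C, D, E}, {D} is not a superkey ({D}⁺ restricted to this set is {D, E}), so split on D → E into {D, E} and {B, C, D}.
{D, E} has no BCNF violation.
{B, C, D} has no BCNF violation.

{A, C}; {A, E}; {B, C, D}; {D, E}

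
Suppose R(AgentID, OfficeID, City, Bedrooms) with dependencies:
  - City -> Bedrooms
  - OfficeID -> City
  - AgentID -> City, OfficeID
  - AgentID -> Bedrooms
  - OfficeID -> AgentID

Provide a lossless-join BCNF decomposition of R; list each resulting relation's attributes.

{AgentID, City, OfficeID}; {Bedrooms, City}

Candidate keys of the original relation: {AgentID}, {OfficeID}.
{AgentID, Bedrooms, City, OfficeID}: {City} determines {Bedrooms, City} here but is not a superkey — split on City -> Bedrooms, giving {Bedrooms, City} and {AgentID, City, OfficeID}.
{Bedrooms, City}: every determinant is a superkey — BCNF.
{AgentID, City, OfficeID}: every determinant is a superkey — BCNF.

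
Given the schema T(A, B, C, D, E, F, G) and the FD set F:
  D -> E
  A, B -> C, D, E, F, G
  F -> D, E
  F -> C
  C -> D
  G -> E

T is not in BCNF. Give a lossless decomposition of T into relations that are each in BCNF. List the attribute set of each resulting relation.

{A, B, F, G}; {C, D}; {C, F}; {D, E}

Candidate key of the original relation: {A, B}.
In {A, B, C, D, E, F, G}, {D} is not a superkey ({D}⁺ restricted to this set is {D, E}), so split on D -> E into {D, E} and {A, B, C, D, F, G}.
{D, E}: every determinant is a superkey — BCNF.
In {A, B, C, D, F, G}, {F} is not a superkey ({F}⁺ restricted to this set is {C, D, F}), so split on F -> C, D into {C, D, F} and {A, B, F, G}.
In {C, D, F}, {C} is not a superkey ({C}⁺ restricted to this set is {C, D}), so split on C -> D into {C, D} and {C, F}.
{C, D}: every determinant is a superkey — BCNF.
{C, F}: every determinant is a superkey — BCNF.
{A, B, F, G}: every determinant is a superkey — BCNF.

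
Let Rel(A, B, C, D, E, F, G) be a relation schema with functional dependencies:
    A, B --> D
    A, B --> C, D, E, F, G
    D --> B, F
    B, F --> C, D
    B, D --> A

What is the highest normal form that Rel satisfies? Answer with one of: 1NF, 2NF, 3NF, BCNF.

Candidate keys: {A, B}, {B, F}, {D}. Prime attributes: {A, B, D, F}.
Every FD has a superkey on the left, so the relation is in BCNF.

BCNF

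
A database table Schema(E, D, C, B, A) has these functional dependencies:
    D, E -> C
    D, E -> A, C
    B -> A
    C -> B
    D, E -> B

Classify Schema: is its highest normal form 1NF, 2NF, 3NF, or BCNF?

2NF

Candidate key: {D, E}. Prime attributes: {D, E}.
B -> A: {B}⁺ = {A, B}, which is not all of the attributes, so the left side is not a superkey — BCNF is violated.
B -> A determines the non-prime attribute {A} from a non-superkey — 3NF is violated.
No proper subset of a key has a non-prime attribute in its closure, so there is no partial dependency; 2NF holds.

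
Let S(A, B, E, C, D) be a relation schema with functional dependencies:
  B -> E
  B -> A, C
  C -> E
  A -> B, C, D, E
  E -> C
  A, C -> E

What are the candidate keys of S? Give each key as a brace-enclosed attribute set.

Closure of {A} is {A, B, C, D, E}, the whole schema; {A} is a candidate key.
Closure of {B} is {A, B, C, D, E}, the whole schema; {B} is a candidate key.
No proper subset of any of these is a key, and no other minimal superkey exists.

{A}, {B}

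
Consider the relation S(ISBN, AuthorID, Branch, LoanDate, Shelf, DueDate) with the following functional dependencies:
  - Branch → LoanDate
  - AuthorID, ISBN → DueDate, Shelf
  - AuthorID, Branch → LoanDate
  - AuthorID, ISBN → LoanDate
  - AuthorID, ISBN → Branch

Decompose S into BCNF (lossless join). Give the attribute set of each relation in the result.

Candidate key of the original relation: {AuthorID, ISBN}.
Within {AuthorID, Branch, DueDate, ISBN, LoanDate, Shelf}: {Branch}⁺ ∩ {AuthorID, Branch, DueDate, ISBN, LoanDate, Shelf} = {Branch, LoanDate}, not the whole set, so Branch → LoanDate violates BCNF; decompose into {Branch, LoanDate} and {AuthorID, Branch, DueDate, ISBN, Shelf}.
{Branch, LoanDate}: every determinant is a superkey — BCNF.
{AuthorID, Branch, DueDate, ISBN, Shelf}: every determinant is a superkey — BCNF.

{AuthorID, Branch, DueDate, ISBN, Shelf}; {Branch, LoanDate}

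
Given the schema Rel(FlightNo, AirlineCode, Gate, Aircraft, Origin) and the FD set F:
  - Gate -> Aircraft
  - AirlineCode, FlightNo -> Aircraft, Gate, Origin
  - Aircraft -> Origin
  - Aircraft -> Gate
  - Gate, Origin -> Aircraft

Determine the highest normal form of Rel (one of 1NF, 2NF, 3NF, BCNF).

2NF

Candidate key: {AirlineCode, FlightNo}. Prime attributes: {AirlineCode, FlightNo}.
For Gate -> Aircraft we have {Gate}⁺ = {Aircraft, Gate, Origin}; {Gate} is not a superkey, so BCNF fails.
Gate -> Aircraft determines the non-prime attribute {Aircraft} from a non-superkey — 3NF is violated.
Checking every proper subset of each key, none determines a non-prime attribute — 2NF is satisfied.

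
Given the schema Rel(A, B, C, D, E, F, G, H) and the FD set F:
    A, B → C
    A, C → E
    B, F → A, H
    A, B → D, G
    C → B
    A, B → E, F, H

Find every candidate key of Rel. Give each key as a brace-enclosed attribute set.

{A, B}⁺ = {A, B, C, D, E, F, G, H}, which is every attribute, so {A, B} is a candidate key.
{A, C}⁺ = {A, B, C, D, E, F, G, H}, which is every attribute, so {A, C} is a candidate key.
{B, F}⁺ = {A, B, C, D, E, F, G, H}, which is every attribute, so {B, F} is a candidate key.
{C, F}⁺ = {A, B, C, D, E, F, G, H}, which is every attribute, so {C, F} is a candidate key.
No proper subset of any of these is a key, and no other minimal superkey exists.

{A, B}, {A, C}, {B, F}, {C, F}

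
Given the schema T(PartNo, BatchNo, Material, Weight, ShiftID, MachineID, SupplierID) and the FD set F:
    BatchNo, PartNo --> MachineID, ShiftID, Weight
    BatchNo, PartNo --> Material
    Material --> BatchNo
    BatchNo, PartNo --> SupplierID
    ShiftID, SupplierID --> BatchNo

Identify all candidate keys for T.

Attributes never on any right-hand side: {PartNo} — every candidate key must contain it.
{BatchNo, PartNo}⁺ = {BatchNo, MachineID, Material, PartNo, ShiftID, SupplierID, Weight} — all of the relation — so {BatchNo, PartNo} is a candidate key.
{Material, PartNo}⁺ = {BatchNo, MachineID, Material, PartNo, ShiftID, SupplierID, Weight} — all of the relation — so {Material, PartNo} is a candidate key.
{PartNo, ShiftID, SupplierID}⁺ = {BatchNo, MachineID, Material, PartNo, ShiftID, SupplierID, Weight} — all of the relation — so {PartNo, ShiftID, SupplierID} is a candidate key.
These are minimal and exhaustive — every other superkey contains one of them.

{BatchNo, PartNo}, {Material, PartNo}, {PartNo, ShiftID, SupplierID}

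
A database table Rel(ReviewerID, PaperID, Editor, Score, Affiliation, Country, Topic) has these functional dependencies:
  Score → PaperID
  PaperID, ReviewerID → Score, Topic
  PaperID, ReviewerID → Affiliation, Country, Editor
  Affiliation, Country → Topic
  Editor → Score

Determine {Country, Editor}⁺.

{Country, Editor, PaperID, Score}

Start with {Country, Editor}.
Editor → Score applies; add {Score} → now {Country, Editor, Score}.
Score → PaperID applies; add {PaperID} → now {Country, Editor, PaperID, Score}.
No further FD applies.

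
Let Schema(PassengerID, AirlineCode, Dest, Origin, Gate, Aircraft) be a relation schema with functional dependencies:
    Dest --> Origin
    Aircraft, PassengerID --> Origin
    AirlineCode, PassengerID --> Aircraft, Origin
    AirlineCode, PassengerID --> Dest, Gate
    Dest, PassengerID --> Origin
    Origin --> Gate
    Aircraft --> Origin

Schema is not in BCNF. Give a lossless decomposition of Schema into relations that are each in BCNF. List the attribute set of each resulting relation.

Candidate key of the original relation: {AirlineCode, PassengerID}.
In {Aircraft, AirlineCode, Dest, Gate, Origin, PassengerID}, {Dest} is not a superkey ({Dest}⁺ restricted to this set is {Dest, Gate, Origin}), so split on Dest --> Gate, Origin into {Dest, Gate, Origin} and {Aircraft, AirlineCode, Dest, PassengerID}.
In {Dest, Gate, Origin}, {Origin} is not a superkey ({Origin}⁺ restricted to this set is {Gate, Origin}), so split on Origin --> Gate into {Gate, Origin} and {Dest, Origin}.
{Gate, Origin} is in BCNF.
{Dest, Origin} is in BCNF.
{Aircraft, AirlineCode, Dest, PassengerID} is in BCNF.

{Aircraft, AirlineCode, Dest, PassengerID}; {Dest, Origin}; {Gate, Origin}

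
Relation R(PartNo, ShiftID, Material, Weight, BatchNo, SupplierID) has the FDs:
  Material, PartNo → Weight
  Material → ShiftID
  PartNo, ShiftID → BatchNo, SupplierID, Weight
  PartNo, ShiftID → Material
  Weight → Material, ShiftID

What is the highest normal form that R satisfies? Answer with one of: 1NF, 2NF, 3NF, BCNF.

3NF

Candidate keys: {Material, PartNo}, {PartNo, ShiftID}, {PartNo, Weight}. Prime attributes: {Material, PartNo, ShiftID, Weight}.
For Material → ShiftID we have {Material}⁺ = {Material, ShiftID}; {Material} is not a superkey, so BCNF fails.
Its right-hand attributes {ShiftID} are all prime, as are those of every other non-superkey FD — the relation is in 3NF.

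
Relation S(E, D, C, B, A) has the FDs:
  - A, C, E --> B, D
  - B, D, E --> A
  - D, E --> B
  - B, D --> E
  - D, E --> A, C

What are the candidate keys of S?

Closure of {B, D} is {A, B, C, D, E}, the whole schema; {B, D} is a candidate key.
Closure of {D, E} is {A, B, C, D, E}, the whole schema; {D, E} is a candidate key.
Closure of {A, C, E} is {A, B, C, D, E}, the whole schema; {A, C, E} is a candidate key.
Any other superkey properly contains one of these, so there are no further candidate keys.

{A, C, E}, {B, D}, {D, E}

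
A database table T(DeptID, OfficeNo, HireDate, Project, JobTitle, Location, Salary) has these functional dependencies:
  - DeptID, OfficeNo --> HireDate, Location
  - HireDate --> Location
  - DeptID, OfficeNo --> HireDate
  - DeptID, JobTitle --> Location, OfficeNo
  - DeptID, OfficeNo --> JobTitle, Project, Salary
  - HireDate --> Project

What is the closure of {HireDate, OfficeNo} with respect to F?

Start with {HireDate, OfficeNo}.
HireDate --> Location applies; add {Location} → now {HireDate, Location, OfficeNo}.
HireDate --> Project applies; add {Project} → now {HireDate, Location, OfficeNo, Project}.
No further FD applies.

{HireDate, Location, OfficeNo, Project}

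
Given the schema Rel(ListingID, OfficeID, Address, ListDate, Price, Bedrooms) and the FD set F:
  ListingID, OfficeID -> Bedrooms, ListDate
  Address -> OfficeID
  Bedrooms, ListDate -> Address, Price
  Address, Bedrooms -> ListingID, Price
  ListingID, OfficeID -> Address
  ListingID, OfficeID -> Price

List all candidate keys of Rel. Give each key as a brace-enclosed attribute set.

Closure of {Address, Bedrooms} is {Address, Bedrooms, ListDate, ListingID, OfficeID, Price}, the whole schema; {Address, Bedrooms} is a candidate key.
Closure of {Address, ListingID} is {Address, Bedrooms, ListDate, ListingID, OfficeID, Price}, the whole schema; {Address, ListingID} is a candidate key.
Closure of {Bedrooms, ListDate} is {Address, Bedrooms, ListDate, ListingID, OfficeID, Price}, the whole schema; {Bedrooms, ListDate} is a candidate key.
Closure of {ListingID, OfficeID} is {Address, Bedrooms, ListDate, ListingID, OfficeID, Price}, the whole schema; {ListingID, OfficeID} is a candidate key.
No proper subset of any of these is a key, and no other minimal superkey exists.

{Address, Bedrooms}, {Address, ListingID}, {Bedrooms, ListDate}, {ListingID, OfficeID}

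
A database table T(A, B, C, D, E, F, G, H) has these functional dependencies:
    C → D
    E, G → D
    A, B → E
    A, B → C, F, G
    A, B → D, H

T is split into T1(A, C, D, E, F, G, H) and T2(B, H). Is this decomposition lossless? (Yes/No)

No

T1 ∩ T2 = {H}; its closure under F is {H}.
Neither T1 nor T2 is contained in that closure, so the decomposition is lossy.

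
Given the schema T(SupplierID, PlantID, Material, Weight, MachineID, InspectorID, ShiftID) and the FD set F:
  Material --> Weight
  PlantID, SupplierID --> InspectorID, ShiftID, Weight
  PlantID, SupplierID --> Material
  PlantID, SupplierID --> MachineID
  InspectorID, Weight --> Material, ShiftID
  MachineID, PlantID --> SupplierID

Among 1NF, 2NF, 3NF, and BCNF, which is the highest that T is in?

Candidate keys: {MachineID, PlantID}, {PlantID, SupplierID}. Prime attributes: {MachineID, PlantID, SupplierID}.
Material --> Weight breaks BCNF: {Material}⁺ = {Material, Weight}, so {Material} is not a superkey.
Material --> Weight determines the non-prime attribute {Weight} from a non-superkey — 3NF is violated.
No non-prime attribute depends on a proper subset of any candidate key, so 2NF holds.

2NF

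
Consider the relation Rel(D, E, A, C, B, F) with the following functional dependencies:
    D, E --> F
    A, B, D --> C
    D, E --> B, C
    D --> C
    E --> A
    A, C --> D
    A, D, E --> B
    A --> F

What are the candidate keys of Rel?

{E} never appears on the right of any FD, so every key must include it.
{C, E} is a candidate key since {C, E}⁺ = {A, B, C, D, E, F} covers every attribute.
{D, E} is a candidate key since {D, E}⁺ = {A, B, C, D, E, F} covers every attribute.
Any other superkey properly contains one of these, so there are no further candidate keys.

{C, E}, {D, E}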